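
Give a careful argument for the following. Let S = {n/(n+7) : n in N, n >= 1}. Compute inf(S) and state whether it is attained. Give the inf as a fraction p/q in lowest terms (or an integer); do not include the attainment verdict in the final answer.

Analysis:
- Values: 1/8, 2/9, 3/10, 4/11, ... strictly increasing.
- Minimum is 1/8 (n=1); inf = 1/8 (attained).
- n/(n+7) = 1 - 7/(n+7) -> 1 from below as n -> infinity, and never equals 1.
- So sup = 1 (not attained).
Conclusion: inf(S) = 1/8, attained in S.

1/8


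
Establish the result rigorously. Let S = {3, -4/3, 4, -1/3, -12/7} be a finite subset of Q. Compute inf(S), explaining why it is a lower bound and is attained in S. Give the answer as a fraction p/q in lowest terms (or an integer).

S is finite, so inf(S) = min(S).
Sorted increasing:
-12/7, -4/3, -1/3, 3, 4
The extremum is -12/7.
For every x in S, x >= -12/7. And -12/7 is in S, so it is attained.
Therefore inf(S) = -12/7.

-12/7


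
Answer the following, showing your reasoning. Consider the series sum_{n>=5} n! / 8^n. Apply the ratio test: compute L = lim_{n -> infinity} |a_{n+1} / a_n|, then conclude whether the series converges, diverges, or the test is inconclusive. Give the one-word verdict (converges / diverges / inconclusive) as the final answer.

Let a_n denote the general term. Form the ratio a_{n+1}/a_n and simplify:
a_{n+1}/a_n = n/8 + 1/8
Take the limit as n -> infinity: L = infinity.
Since L = infinity > 1 (or L = infinity), the ratio test implies the series diverges.

diverges


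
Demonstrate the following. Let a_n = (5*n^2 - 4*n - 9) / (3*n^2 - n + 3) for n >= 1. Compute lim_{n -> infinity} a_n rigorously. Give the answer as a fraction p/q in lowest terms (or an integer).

Divide numerator and denominator by n^2, the highest power:
numerator / n^2 = 5 - 4/n - 9/n^2
denominator / n^2 = 3 - 1/n + 3/n^2
As n -> infinity, all terms of the form c/n^k (k >= 1) tend to 0.
So numerator / n^2 -> 5 and denominator / n^2 -> 3.
Therefore lim a_n = 5/3.

5/3


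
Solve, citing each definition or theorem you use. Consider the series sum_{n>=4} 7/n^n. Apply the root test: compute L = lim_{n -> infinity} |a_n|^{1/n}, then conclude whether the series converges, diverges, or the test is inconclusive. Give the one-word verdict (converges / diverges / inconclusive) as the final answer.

Let a_n denote the general term. Form |a_n|^(1/n) and simplify:
|a_n|^(1/n) = 7^(1/n)/n
Take the limit as n -> infinity: L = 0.
Since L = 0 < 1, the root test implies convergence.

converges


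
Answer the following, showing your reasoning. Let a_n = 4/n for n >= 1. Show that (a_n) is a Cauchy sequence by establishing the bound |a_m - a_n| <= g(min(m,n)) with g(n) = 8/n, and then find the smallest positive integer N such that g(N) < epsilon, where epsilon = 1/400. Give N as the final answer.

For any m, n >= 1, by the triangle inequality:
|a_m - a_n| = |4/m - 4/n| <= 4*1/m + 4*1/n <= 8/min(m,n).
So g(n) = 8/n bounds the Cauchy difference. Since g(n) -> 0, (a_n) is Cauchy.
Now solve g(N) < 1/400: 8/N < 1/400 <=> N > 8 / (1/400) = 3200.
The smallest integer strictly greater than 3200 is N = 3201.
Check: g(3201) = 8/3201 = 8/3201 < 1/400; g(3200) = 1/400 >= 1/400. So N = 3201.

3201


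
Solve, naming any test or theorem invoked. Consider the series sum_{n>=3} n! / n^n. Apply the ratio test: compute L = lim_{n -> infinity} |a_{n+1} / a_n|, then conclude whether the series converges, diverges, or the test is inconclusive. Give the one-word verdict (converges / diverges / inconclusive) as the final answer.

Let a_n denote the general term. Form the ratio a_{n+1}/a_n and simplify:
a_{n+1}/a_n = (n/(n + 1))^n
Take the limit as n -> infinity: L = exp(-1).
Since L = exp(-1) < 1, the ratio test implies the series converges.

converges


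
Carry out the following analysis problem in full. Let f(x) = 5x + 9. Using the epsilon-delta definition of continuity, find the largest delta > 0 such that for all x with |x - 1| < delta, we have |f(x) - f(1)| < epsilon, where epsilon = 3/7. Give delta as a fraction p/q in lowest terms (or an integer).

We compute f(1) = 5*(1) + 9 = 14.
|f(x) - f(1)| = |5x + 9 - (14)| = |5(x - 1)| = 5|x - 1|.
We need 5|x - 1| < 3/7, i.e. |x - 1| < 3/7 / 5 = 3/35.
So any delta <= 3/35 works. Conversely, if delta > 3/35, then x = 1 + 3/35 satisfies |x - 1| = 3/35 < delta but |f(x) - f(1)| = 5 * 3/35 = 3/7, which is not < 3/7; so no larger delta works.
Hence the largest such delta is 3/35.

3/35


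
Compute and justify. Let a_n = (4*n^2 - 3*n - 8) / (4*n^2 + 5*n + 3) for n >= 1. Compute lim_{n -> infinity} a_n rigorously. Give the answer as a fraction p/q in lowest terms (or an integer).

Divide numerator and denominator by n^2, the highest power:
numerator / n^2 = 4 - 3/n - 8/n^2
denominator / n^2 = 4 + 5/n + 3/n^2
As n -> infinity, all terms of the form c/n^k (k >= 1) tend to 0.
So numerator / n^2 -> 4 and denominator / n^2 -> 4.
Therefore lim a_n = 1.

1


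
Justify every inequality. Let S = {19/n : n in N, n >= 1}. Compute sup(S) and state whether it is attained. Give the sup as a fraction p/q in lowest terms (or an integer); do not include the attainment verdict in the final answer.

Analysis:
- Values: 19, 19/2, 19/3, 19/4, ... strictly decreasing.
- The maximum is 19 (n=1); sup = 19 (attained).
- The set is bounded below by 0; 19/n -> 0 so 0 is the greatest lower bound.
- 0 is not in the set, so inf = 0 is not attained.
Conclusion: sup(S) = 19, attained in S.

19


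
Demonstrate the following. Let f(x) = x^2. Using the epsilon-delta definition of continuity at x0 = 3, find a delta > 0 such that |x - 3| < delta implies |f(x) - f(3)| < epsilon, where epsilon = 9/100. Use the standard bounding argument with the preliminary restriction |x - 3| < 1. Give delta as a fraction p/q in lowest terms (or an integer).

Factor: |x^2 - (3)^2| = |x - 3| * |x + 3|.
Impose |x - 3| < 1 first. Then |x + 3| = |(x - 3) + 2*(3)| <= |x - 3| + 2*|3| < 1 + 6 = 7.
So |x^2 - (3)^2| < delta * 7.
We need delta * 7 <= 9/100, i.e. delta <= 9/100/7 = 9/700.
Since 9/700 < 1, this is tighter than 1; take delta = 9/700.
So delta = 9/700 works.

9/700


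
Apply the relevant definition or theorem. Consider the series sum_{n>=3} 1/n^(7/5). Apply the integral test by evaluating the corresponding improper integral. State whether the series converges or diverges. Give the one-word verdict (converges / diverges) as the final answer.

Let f(x) = x^(-7/5). Then f is positive, continuous, and decreasing on [3, infinity), so the integral test applies.
Compute the improper integral int_{3}^infinity f(x) dx:
  antiderivative F(x) = -5/(2*x^(2/5)).
  As x -> infinity, F(x) -> 0 (since p = 7/5 > 1).
  So int = F(infinity) - F(3) = 0 - (-5*3^(3/5)/6) = 5*3^(3/5)/6.
  Finite, so by the integral test, the series converges.

converges


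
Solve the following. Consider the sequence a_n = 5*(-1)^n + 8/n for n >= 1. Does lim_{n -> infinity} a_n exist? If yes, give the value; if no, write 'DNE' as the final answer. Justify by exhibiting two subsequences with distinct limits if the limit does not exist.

Examine the behaviour of a_n along subsequences.
a_{2k} = 5 + 8/(2k) -> 5. a_{2k+1} = -5 + 8/(2k+1) -> -5.
Since these two subsequential limits are 5 and -5, distinct, the full sequence cannot converge (a convergent sequence has all subsequences tending to the same limit). So lim a_n does not exist.

DNE


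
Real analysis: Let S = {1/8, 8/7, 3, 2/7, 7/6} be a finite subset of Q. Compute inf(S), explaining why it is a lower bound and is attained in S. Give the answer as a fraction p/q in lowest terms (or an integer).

S is finite, so inf(S) = min(S).
Sorted increasing:
1/8, 2/7, 8/7, 7/6, 3
The extremum is 1/8.
For every x in S, x >= 1/8. And 1/8 is in S, so it is attained.
Therefore inf(S) = 1/8.

1/8


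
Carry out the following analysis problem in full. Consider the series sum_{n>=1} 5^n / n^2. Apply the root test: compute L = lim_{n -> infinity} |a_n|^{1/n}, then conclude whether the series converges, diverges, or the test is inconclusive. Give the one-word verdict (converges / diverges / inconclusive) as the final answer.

Let a_n denote the general term. Form |a_n|^(1/n) and simplify:
|a_n|^(1/n) = 5/n^(2/n)
Take the limit as n -> infinity: L = 5.
Since L = 5 > 1, the root test implies divergence.

diverges


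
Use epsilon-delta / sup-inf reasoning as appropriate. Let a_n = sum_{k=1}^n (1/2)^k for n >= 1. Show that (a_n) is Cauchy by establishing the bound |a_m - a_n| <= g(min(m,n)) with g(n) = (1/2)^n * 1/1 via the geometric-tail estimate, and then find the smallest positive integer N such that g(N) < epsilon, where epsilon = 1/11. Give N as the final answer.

For m > n >= 1: |a_m - a_n| = sum_{k=n+1}^m (1/2)^k < sum_{k=n+1}^infinity (1/2)^k = (1/2)^(n+1) / (1 - 1/2) = (1/2)^n * (1/2) * (2/1) = (1/2)^n * 1/1.
So g(n) = (1/2)^n / 1. Since g(n) -> 0, (a_n) is Cauchy.
Now solve g(N) < 1/11: (1/2)^N / 1 < 1/11 <=> 2^N > 1 / (1 * 1/11) = 11.
Check powers of 2: 2^3 = 8 <= 11, 2^4 = 16 > 11.
So the smallest such N is 4. Check: g(4) = 1/(1 * 16) = 1/16 < 1/11.

4


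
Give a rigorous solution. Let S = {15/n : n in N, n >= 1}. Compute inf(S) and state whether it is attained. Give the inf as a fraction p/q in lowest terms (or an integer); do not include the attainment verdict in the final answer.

Analysis:
- Values: 15, 15/2, 5, 15/4, ... strictly decreasing.
- The maximum is 15 (n=1); sup = 15 (attained).
- The set is bounded below by 0; 15/n -> 0 so 0 is the greatest lower bound.
- 0 is not in the set, so inf = 0 is not attained.
Conclusion: inf(S) = 0, not attained in S.

0


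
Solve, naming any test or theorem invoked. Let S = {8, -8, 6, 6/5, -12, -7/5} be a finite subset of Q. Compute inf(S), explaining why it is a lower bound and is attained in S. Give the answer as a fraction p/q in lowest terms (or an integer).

S is finite, so inf(S) = min(S).
Sorted increasing:
-12, -8, -7/5, 6/5, 6, 8
The extremum is -12.
For every x in S, x >= -12. And -12 is in S, so it is attained.
Therefore inf(S) = -12.

-12


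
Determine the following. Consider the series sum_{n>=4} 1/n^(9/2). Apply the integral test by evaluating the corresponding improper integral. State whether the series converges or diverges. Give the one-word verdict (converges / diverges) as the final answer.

Let f(x) = x^(-9/2). Then f is positive, continuous, and decreasing on [4, infinity), so the integral test applies.
Compute the improper integral int_{4}^infinity f(x) dx:
  antiderivative F(x) = -2/(7*x^(7/2)).
  As x -> infinity, F(x) -> 0 (since p = 9/2 > 1).
  So int = F(infinity) - F(4) = 0 - (-1/448) = 1/448.
  Finite, so by the integral test, the series converges.

converges


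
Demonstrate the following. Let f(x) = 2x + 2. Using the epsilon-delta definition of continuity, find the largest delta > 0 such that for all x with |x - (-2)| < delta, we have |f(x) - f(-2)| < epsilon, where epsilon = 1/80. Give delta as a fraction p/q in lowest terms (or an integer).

We compute f(-2) = 2*(-2) + 2 = -2.
|f(x) - f(-2)| = |2x + 2 - (-2)| = |2(x - (-2))| = 2|x - (-2)|.
We need 2|x - (-2)| < 1/80, i.e. |x - (-2)| < 1/80 / 2 = 1/160.
So any delta <= 1/160 works. Conversely, if delta > 1/160, then x = -2 + 1/160 satisfies |x - (-2)| = 1/160 < delta but |f(x) - f(-2)| = 2 * 1/160 = 1/80, which is not < 1/80; so no larger delta works.
Hence the largest such delta is 1/160.

1/160


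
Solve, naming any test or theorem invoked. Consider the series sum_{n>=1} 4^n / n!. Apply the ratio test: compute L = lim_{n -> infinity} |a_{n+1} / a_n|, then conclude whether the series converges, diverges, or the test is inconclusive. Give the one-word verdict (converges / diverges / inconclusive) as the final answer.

Let a_n denote the general term. Form the ratio a_{n+1}/a_n and simplify:
a_{n+1}/a_n = 4/(n + 1)
Take the limit as n -> infinity: L = 0.
Since L = 0 < 1, the ratio test implies the series converges.

converges


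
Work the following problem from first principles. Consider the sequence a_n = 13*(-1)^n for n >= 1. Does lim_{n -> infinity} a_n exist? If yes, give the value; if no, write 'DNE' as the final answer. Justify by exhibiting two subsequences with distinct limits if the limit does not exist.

Examine the behaviour of a_n along subsequences.
Even-n subsequence a_{2k} = 13 -> 13. Odd-n subsequence a_{2k+1} = -13 -> -13.
Since these two subsequential limits are 13 and -13, distinct, the full sequence cannot converge (a convergent sequence has all subsequences tending to the same limit). So lim a_n does not exist.

DNE


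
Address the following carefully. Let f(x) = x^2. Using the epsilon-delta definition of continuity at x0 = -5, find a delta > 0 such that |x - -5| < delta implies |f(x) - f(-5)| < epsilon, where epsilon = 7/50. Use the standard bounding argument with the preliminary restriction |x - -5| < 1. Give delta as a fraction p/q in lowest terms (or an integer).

Factor: |x^2 - (-5)^2| = |x - -5| * |x + -5|.
Impose |x - -5| < 1 first. Then |x + -5| = |(x - -5) + 2*(-5)| <= |x - -5| + 2*|-5| < 1 + 10 = 11.
So |x^2 - (-5)^2| < delta * 11.
We need delta * 11 <= 7/50, i.e. delta <= 7/50/11 = 7/550.
Since 7/550 < 1, this is tighter than 1; take delta = 7/550.
So delta = 7/550 works.

7/550


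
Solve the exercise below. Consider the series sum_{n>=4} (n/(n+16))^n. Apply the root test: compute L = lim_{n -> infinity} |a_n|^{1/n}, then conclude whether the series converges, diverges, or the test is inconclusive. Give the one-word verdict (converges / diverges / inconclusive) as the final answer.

Let a_n denote the general term. Form |a_n|^(1/n) and simplify:
|a_n|^(1/n) = n/(n + 16)
Take the limit as n -> infinity: L = 1.
Since L = 1, the root test is inconclusive. (In fact a_n = (n/(n+16))^n -> e^(-16) != 0, so the nth-term test shows divergence; but the root test itself gives no conclusion.)

inconclusive


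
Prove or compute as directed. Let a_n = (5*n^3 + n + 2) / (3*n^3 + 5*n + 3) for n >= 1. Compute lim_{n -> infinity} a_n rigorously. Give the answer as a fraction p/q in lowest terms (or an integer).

Divide numerator and denominator by n^3, the highest power:
numerator / n^3 = 5 + n^(-2) + 2/n^3
denominator / n^3 = 3 + 5/n^2 + 3/n^3
As n -> infinity, all terms of the form c/n^k (k >= 1) tend to 0.
So numerator / n^3 -> 5 and denominator / n^3 -> 3.
Therefore lim a_n = 5/3.

5/3


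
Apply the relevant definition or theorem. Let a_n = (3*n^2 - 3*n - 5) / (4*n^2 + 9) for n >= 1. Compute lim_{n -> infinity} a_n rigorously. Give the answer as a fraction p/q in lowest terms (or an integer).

Divide numerator and denominator by n^2, the highest power:
numerator / n^2 = 3 - 3/n - 5/n^2
denominator / n^2 = 4 + 9/n^2
As n -> infinity, all terms of the form c/n^k (k >= 1) tend to 0.
So numerator / n^2 -> 3 and denominator / n^2 -> 4.
Therefore lim a_n = 3/4.

3/4


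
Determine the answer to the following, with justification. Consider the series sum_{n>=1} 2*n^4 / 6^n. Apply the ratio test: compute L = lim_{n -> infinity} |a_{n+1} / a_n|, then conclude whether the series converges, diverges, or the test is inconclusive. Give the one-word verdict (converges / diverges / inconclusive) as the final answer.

Let a_n denote the general term. Form the ratio a_{n+1}/a_n and simplify:
a_{n+1}/a_n = (n + 1)^4/(6*n^4)
Take the limit as n -> infinity: L = 1/6.
Since L = 1/6 < 1, the ratio test implies the series converges.

converges


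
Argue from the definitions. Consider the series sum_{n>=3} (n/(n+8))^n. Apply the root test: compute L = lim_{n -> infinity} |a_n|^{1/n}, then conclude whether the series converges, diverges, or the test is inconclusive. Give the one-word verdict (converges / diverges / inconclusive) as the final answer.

Let a_n denote the general term. Form |a_n|^(1/n) and simplify:
|a_n|^(1/n) = n/(n + 8)
Take the limit as n -> infinity: L = 1.
Since L = 1, the root test is inconclusive. (In fact a_n = (n/(n+8))^n -> e^(-8) != 0, so the nth-term test shows divergence; but the root test itself gives no conclusion.)

inconclusive


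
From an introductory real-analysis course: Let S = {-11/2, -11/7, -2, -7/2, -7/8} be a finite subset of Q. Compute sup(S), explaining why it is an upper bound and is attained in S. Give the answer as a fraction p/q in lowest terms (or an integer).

S is finite, so sup(S) = max(S).
Sorted decreasing:
-7/8, -11/7, -2, -7/2, -11/2
The extremum is -7/8.
For every x in S, x <= -7/8. And -7/8 is in S, so it is attained.
Therefore sup(S) = -7/8.

-7/8


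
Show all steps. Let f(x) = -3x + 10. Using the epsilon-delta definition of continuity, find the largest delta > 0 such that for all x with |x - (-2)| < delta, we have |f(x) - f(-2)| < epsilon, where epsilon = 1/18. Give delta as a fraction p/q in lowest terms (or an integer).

We compute f(-2) = -3*(-2) + 10 = 16.
|f(x) - f(-2)| = |-3x + 10 - (16)| = |-3(x - (-2))| = 3|x - (-2)|.
We need 3|x - (-2)| < 1/18, i.e. |x - (-2)| < 1/18 / 3 = 1/54.
So any delta <= 1/54 works. Conversely, if delta > 1/54, then x = -2 + 1/54 satisfies |x - (-2)| = 1/54 < delta but |f(x) - f(-2)| = 3 * 1/54 = 1/18, which is not < 1/18; so no larger delta works.
Hence the largest such delta is 1/54.

1/54


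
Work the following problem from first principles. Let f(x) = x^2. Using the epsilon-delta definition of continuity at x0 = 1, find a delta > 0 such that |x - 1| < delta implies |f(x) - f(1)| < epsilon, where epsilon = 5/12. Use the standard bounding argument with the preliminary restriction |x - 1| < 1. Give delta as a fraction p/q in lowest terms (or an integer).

Factor: |x^2 - (1)^2| = |x - 1| * |x + 1|.
Impose |x - 1| < 1 first. Then |x + 1| = |(x - 1) + 2*(1)| <= |x - 1| + 2*|1| < 1 + 2 = 3.
So |x^2 - (1)^2| < delta * 3.
We need delta * 3 <= 5/12, i.e. delta <= 5/12/3 = 5/36.
Since 5/36 < 1, this is tighter than 1; take delta = 5/36.
So delta = 5/36 works.

5/36


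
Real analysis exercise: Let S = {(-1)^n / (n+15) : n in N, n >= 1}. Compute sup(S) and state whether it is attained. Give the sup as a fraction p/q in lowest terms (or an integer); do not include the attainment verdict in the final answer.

Analysis:
- Values: -1/16, 1/17, -1/18, 1/19, -1/20, ...
- Positive terms (even n): 1/(2+15), 1/(4+15), ... decreasing -> max = 1/17 (n=2).
- Negative terms (odd n): -1/(1+15), -1/(3+15), ... increasing -> min = -1/16 (n=1).
- So sup = 1/17 (attained at n=2); inf = -1/16 (attained at n=1).
Conclusion: sup(S) = 1/17, attained in S.

1/17


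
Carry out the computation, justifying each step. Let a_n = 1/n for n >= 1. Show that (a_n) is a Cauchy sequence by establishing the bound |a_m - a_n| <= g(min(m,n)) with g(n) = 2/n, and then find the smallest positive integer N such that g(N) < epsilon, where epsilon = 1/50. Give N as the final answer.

For any m, n >= 1, by the triangle inequality:
|a_m - a_n| = |1/m - 1/n| <= 1/m + 1/n <= 2/min(m,n).
So g(n) = 2/n bounds the Cauchy difference. Since g(n) -> 0, (a_n) is Cauchy.
Now solve g(N) < 1/50: 2/N < 1/50 <=> N > 2 / (1/50) = 100.
The smallest integer strictly greater than 100 is N = 101.
Check: g(101) = 2/101 = 2/101 < 1/50; g(100) = 1/50 >= 1/50. So N = 101.

101


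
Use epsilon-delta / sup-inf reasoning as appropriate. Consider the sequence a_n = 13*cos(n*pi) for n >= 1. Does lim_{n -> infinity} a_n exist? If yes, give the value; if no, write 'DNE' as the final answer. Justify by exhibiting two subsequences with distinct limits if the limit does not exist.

Examine the behaviour of a_n along subsequences.
cos(n*pi) = (-1)^n, so a_n = 13*(-1)^n. a_{2k} = 13 -> 13. a_{2k+1} = -13 -> -13.
Since these two subsequential limits are 13 and -13, distinct, the full sequence cannot converge (a convergent sequence has all subsequences tending to the same limit). So lim a_n does not exist.

DNE


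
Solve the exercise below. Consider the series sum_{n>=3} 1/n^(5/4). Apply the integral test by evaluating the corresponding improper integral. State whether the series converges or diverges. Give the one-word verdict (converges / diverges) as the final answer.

Let f(x) = x^(-5/4). Then f is positive, continuous, and decreasing on [3, infinity), so the integral test applies.
Compute the improper integral int_{3}^infinity f(x) dx:
  antiderivative F(x) = -4/x^(1/4).
  As x -> infinity, F(x) -> 0 (since p = 5/4 > 1).
  So int = F(infinity) - F(3) = 0 - (-4*3^(3/4)/3) = 4*3^(3/4)/3.
  Finite, so by the integral test, the series converges.

converges


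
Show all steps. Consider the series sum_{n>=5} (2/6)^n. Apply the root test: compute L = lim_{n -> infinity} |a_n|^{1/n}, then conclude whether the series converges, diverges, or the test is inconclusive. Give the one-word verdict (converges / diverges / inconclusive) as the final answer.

Let a_n denote the general term. Form |a_n|^(1/n) and simplify:
|a_n|^(1/n) = 1/3
Take the limit as n -> infinity: L = 1/3.
Since L = 1/3 < 1, the root test implies convergence.

converges


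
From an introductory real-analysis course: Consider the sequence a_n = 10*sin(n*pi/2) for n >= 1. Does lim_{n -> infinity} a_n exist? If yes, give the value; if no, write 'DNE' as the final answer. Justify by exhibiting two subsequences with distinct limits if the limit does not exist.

Examine the behaviour of a_n along subsequences.
a_{4k+1} = 10*sin(pi/2 + 2k*pi) = 10 -> 10. a_{4k+3} = 10*sin(3pi/2 + 2k*pi) = -10 -> -10.
Since these two subsequential limits are 10 and -10, distinct, the full sequence cannot converge (a convergent sequence has all subsequences tending to the same limit). So lim a_n does not exist.

DNE


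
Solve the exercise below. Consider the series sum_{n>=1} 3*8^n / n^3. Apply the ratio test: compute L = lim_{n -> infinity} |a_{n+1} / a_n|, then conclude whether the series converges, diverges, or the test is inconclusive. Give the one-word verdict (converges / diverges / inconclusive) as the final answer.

Let a_n denote the general term. Form the ratio a_{n+1}/a_n and simplify:
a_{n+1}/a_n = 8*n^3/(n + 1)^3
Take the limit as n -> infinity: L = 8.
Since L = 8 > 1 (or L = infinity), the ratio test implies the series diverges.

diverges


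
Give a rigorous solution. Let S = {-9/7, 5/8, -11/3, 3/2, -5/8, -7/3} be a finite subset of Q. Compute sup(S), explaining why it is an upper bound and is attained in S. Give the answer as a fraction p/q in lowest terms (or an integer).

S is finite, so sup(S) = max(S).
Sorted decreasing:
3/2, 5/8, -5/8, -9/7, -7/3, -11/3
The extremum is 3/2.
For every x in S, x <= 3/2. And 3/2 is in S, so it is attained.
Therefore sup(S) = 3/2.

3/2


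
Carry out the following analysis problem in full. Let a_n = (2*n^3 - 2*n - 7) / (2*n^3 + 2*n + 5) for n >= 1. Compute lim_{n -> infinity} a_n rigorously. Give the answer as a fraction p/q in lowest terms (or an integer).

Divide numerator and denominator by n^3, the highest power:
numerator / n^3 = 2 - 2/n^2 - 7/n^3
denominator / n^3 = 2 + 2/n^2 + 5/n^3
As n -> infinity, all terms of the form c/n^k (k >= 1) tend to 0.
So numerator / n^3 -> 2 and denominator / n^3 -> 2.
Therefore lim a_n = 1.

1


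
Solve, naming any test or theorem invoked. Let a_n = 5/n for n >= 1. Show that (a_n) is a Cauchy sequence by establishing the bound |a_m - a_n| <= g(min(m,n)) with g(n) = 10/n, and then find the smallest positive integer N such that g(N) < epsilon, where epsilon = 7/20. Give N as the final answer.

For any m, n >= 1, by the triangle inequality:
|a_m - a_n| = |5/m - 5/n| <= 5*1/m + 5*1/n <= 10/min(m,n).
So g(n) = 10/n bounds the Cauchy difference. Since g(n) -> 0, (a_n) is Cauchy.
Now solve g(N) < 7/20: 10/N < 7/20 <=> N > 10 / (7/20) = 200/7.
The smallest integer strictly greater than 200/7 is N = 29.
Check: g(29) = 10/29 = 10/29 < 7/20; g(28) = 5/14 >= 7/20. So N = 29.

29


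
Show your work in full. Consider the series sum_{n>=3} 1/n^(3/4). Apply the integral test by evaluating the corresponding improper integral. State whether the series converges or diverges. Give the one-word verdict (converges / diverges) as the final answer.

Let f(x) = x^(-3/4). Then f is positive, continuous, and decreasing on [3, infinity), so the integral test applies.
Compute the improper integral int_{3}^infinity f(x) dx:
  antiderivative F(x) = 4*x^(1/4).
  As x -> infinity, F(x) -> infinity (since p = 3/4 < 1).
  So the integral diverges. By the integral test, the series diverges.

diverges


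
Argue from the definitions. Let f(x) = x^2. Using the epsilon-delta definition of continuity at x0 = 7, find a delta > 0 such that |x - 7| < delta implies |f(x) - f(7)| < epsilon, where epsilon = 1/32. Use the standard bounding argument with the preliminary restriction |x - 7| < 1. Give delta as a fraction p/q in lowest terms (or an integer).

Factor: |x^2 - (7)^2| = |x - 7| * |x + 7|.
Impose |x - 7| < 1 first. Then |x + 7| = |(x - 7) + 2*(7)| <= |x - 7| + 2*|7| < 1 + 14 = 15.
So |x^2 - (7)^2| < delta * 15.
We need delta * 15 <= 1/32, i.e. delta <= 1/32/15 = 1/480.
Since 1/480 < 1, this is tighter than 1; take delta = 1/480.
So delta = 1/480 works.

1/480


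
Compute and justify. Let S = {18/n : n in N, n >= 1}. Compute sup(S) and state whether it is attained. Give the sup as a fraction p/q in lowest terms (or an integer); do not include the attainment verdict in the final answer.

Analysis:
- Values: 18, 9, 6, 9/2, ... strictly decreasing.
- The maximum is 18 (n=1); sup = 18 (attained).
- The set is bounded below by 0; 18/n -> 0 so 0 is the greatest lower bound.
- 0 is not in the set, so inf = 0 is not attained.
Conclusion: sup(S) = 18, attained in S.

18


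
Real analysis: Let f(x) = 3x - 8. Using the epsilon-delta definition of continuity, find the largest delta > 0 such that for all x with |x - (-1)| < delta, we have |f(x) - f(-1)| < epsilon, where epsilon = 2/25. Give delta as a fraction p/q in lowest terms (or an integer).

We compute f(-1) = 3*(-1) - 8 = -11.
|f(x) - f(-1)| = |3x - 8 - (-11)| = |3(x - (-1))| = 3|x - (-1)|.
We need 3|x - (-1)| < 2/25, i.e. |x - (-1)| < 2/25 / 3 = 2/75.
So any delta <= 2/75 works. Conversely, if delta > 2/75, then x = -1 + 2/75 satisfies |x - (-1)| = 2/75 < delta but |f(x) - f(-1)| = 3 * 2/75 = 2/25, which is not < 2/25; so no larger delta works.
Hence the largest such delta is 2/75.

2/75


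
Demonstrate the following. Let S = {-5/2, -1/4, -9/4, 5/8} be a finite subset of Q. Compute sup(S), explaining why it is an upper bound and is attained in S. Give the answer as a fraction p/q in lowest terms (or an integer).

S is finite, so sup(S) = max(S).
Sorted decreasing:
5/8, -1/4, -9/4, -5/2
The extremum is 5/8.
For every x in S, x <= 5/8. And 5/8 is in S, so it is attained.
Therefore sup(S) = 5/8.

5/8


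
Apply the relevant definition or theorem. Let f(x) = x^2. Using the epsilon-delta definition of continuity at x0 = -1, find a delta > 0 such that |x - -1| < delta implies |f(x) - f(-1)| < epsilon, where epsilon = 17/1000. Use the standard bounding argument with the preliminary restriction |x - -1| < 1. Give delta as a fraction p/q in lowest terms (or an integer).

Factor: |x^2 - (-1)^2| = |x - -1| * |x + -1|.
Impose |x - -1| < 1 first. Then |x + -1| = |(x - -1) + 2*(-1)| <= |x - -1| + 2*|-1| < 1 + 2 = 3.
So |x^2 - (-1)^2| < delta * 3.
We need delta * 3 <= 17/1000, i.e. delta <= 17/1000/3 = 17/3000.
Since 17/3000 < 1, this is tighter than 1; take delta = 17/3000.
So delta = 17/3000 works.

17/3000


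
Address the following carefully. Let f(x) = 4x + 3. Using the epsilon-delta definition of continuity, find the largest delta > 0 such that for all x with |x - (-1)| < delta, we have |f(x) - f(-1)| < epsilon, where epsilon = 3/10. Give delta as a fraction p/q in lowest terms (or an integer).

We compute f(-1) = 4*(-1) + 3 = -1.
|f(x) - f(-1)| = |4x + 3 - (-1)| = |4(x - (-1))| = 4|x - (-1)|.
We need 4|x - (-1)| < 3/10, i.e. |x - (-1)| < 3/10 / 4 = 3/40.
So any delta <= 3/40 works. Conversely, if delta > 3/40, then x = -1 + 3/40 satisfies |x - (-1)| = 3/40 < delta but |f(x) - f(-1)| = 4 * 3/40 = 3/10, which is not < 3/10; so no larger delta works.
Hence the largest such delta is 3/40.

3/40


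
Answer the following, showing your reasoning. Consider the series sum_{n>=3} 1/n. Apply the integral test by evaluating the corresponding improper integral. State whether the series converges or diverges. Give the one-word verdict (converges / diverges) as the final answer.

Let f(x) = 1/x. Then f is positive, continuous, and decreasing on [3, infinity), so the integral test applies.
Compute the improper integral int_{3}^infinity f(x) dx:
  antiderivative F(x) = log(x).
  As x -> infinity, log(x) -> infinity.
  So int = infinity - log(3) = infinity. By the integral test, the series diverges.

diverges


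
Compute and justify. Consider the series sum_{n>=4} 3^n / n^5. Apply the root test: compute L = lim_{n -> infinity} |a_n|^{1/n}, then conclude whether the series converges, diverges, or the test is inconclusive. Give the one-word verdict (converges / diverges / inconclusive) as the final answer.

Let a_n denote the general term. Form |a_n|^(1/n) and simplify:
|a_n|^(1/n) = 3/n^(5/n)
Take the limit as n -> infinity: L = 3.
Since L = 3 > 1, the root test implies divergence.

diverges


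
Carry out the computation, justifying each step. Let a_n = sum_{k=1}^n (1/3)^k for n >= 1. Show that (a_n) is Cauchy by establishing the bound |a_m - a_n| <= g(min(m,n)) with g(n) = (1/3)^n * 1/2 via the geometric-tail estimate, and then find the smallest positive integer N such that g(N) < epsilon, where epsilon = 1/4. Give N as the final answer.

For m > n >= 1: |a_m - a_n| = sum_{k=n+1}^m (1/3)^k < sum_{k=n+1}^infinity (1/3)^k = (1/3)^(n+1) / (1 - 1/3) = (1/3)^n * (1/3) * (3/2) = (1/3)^n * 1/2.
So g(n) = (1/3)^n / 2. Since g(n) -> 0, (a_n) is Cauchy.
Now solve g(N) < 1/4: (1/3)^N / 2 < 1/4 <=> 3^N > 1 / (2 * 1/4) = 2.
Check powers of 3: 3^0 = 1 <= 2, 3^1 = 3 > 2.
So the smallest such N is 1. Check: g(1) = 1/(2 * 3) = 1/6 < 1/4.

1


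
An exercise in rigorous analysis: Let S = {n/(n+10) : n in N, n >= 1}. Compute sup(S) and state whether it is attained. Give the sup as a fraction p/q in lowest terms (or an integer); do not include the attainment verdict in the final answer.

Analysis:
- Values: 1/11, 1/6, 3/13, 2/7, ... strictly increasing.
- Minimum is 1/11 (n=1); inf = 1/11 (attained).
- n/(n+10) = 1 - 10/(n+10) -> 1 from below as n -> infinity, and never equals 1.
- So sup = 1 (not attained).
Conclusion: sup(S) = 1, not attained in S.

1


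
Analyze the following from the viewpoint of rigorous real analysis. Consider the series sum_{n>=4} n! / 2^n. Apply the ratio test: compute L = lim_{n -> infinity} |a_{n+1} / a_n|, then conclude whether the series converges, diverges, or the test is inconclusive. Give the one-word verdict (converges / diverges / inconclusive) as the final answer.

Let a_n denote the general term. Form the ratio a_{n+1}/a_n and simplify:
a_{n+1}/a_n = n/2 + 1/2
Take the limit as n -> infinity: L = infinity.
Since L = infinity > 1 (or L = infinity), the ratio test implies the series diverges.

diverges


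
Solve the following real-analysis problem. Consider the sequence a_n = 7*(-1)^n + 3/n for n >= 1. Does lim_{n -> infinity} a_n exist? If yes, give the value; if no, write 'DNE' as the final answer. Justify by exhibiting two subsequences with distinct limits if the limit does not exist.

Examine the behaviour of a_n along subsequences.
a_{2k} = 7 + 3/(2k) -> 7. a_{2k+1} = -7 + 3/(2k+1) -> -7.
Since these two subsequential limits are 7 and -7, distinct, the full sequence cannot converge (a convergent sequence has all subsequences tending to the same limit). So lim a_n does not exist.

DNE


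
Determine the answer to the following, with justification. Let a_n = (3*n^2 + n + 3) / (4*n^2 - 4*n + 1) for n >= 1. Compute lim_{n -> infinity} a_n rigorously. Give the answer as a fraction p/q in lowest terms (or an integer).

Divide numerator and denominator by n^2, the highest power:
numerator / n^2 = 3 + 1/n + 3/n^2
denominator / n^2 = 4 - 4/n + n^(-2)
As n -> infinity, all terms of the form c/n^k (k >= 1) tend to 0.
So numerator / n^2 -> 3 and denominator / n^2 -> 4.
Therefore lim a_n = 3/4.

3/4


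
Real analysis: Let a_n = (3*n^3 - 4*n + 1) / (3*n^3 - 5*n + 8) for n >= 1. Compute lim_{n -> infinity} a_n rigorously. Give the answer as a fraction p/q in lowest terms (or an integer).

Divide numerator and denominator by n^3, the highest power:
numerator / n^3 = 3 - 4/n^2 + n^(-3)
denominator / n^3 = 3 - 5/n^2 + 8/n^3
As n -> infinity, all terms of the form c/n^k (k >= 1) tend to 0.
So numerator / n^3 -> 3 and denominator / n^3 -> 3.
Therefore lim a_n = 1.

1


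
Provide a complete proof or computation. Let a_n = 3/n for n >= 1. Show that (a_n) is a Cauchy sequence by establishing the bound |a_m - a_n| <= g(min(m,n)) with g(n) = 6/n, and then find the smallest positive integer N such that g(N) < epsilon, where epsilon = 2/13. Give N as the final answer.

For any m, n >= 1, by the triangle inequality:
|a_m - a_n| = |3/m - 3/n| <= 3*1/m + 3*1/n <= 6/min(m,n).
So g(n) = 6/n bounds the Cauchy difference. Since g(n) -> 0, (a_n) is Cauchy.
Now solve g(N) < 2/13: 6/N < 2/13 <=> N > 6 / (2/13) = 39.
The smallest integer strictly greater than 39 is N = 40.
Check: g(40) = 6/40 = 3/20 < 2/13; g(39) = 2/13 >= 2/13. So N = 40.

40


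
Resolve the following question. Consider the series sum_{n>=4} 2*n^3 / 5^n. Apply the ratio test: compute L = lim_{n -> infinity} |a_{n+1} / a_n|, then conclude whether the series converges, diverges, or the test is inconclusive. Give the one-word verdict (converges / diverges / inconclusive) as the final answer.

Let a_n denote the general term. Form the ratio a_{n+1}/a_n and simplify:
a_{n+1}/a_n = (n + 1)^3/(5*n^3)
Take the limit as n -> infinity: L = 1/5.
Since L = 1/5 < 1, the ratio test implies the series converges.

converges


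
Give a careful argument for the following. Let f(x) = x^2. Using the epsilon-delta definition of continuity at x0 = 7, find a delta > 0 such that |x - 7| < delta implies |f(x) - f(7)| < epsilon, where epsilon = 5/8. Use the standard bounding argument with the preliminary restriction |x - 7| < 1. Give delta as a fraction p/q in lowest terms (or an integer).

Factor: |x^2 - (7)^2| = |x - 7| * |x + 7|.
Impose |x - 7| < 1 first. Then |x + 7| = |(x - 7) + 2*(7)| <= |x - 7| + 2*|7| < 1 + 14 = 15.
So |x^2 - (7)^2| < delta * 15.
We need delta * 15 <= 5/8, i.e. delta <= 5/8/15 = 1/24.
Since 1/24 < 1, this is tighter than 1; take delta = 1/24.
So delta = 1/24 works.

1/24


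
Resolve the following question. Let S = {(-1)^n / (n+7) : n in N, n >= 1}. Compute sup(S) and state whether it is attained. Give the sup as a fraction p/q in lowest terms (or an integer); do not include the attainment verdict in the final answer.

Analysis:
- Values: -1/8, 1/9, -1/10, 1/11, -1/12, ...
- Positive terms (even n): 1/(2+7), 1/(4+7), ... decreasing -> max = 1/9 (n=2).
- Negative terms (odd n): -1/(1+7), -1/(3+7), ... increasing -> min = -1/8 (n=1).
- So sup = 1/9 (attained at n=2); inf = -1/8 (attained at n=1).
Conclusion: sup(S) = 1/9, attained in S.

1/9


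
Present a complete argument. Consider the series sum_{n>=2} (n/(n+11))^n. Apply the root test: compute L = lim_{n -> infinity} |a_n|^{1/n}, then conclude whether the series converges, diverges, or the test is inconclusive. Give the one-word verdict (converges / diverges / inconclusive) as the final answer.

Let a_n denote the general term. Form |a_n|^(1/n) and simplify:
|a_n|^(1/n) = n/(n + 11)
Take the limit as n -> infinity: L = 1.
Since L = 1, the root test is inconclusive. (In fact a_n = (n/(n+11))^n -> e^(-11) != 0, so the nth-term test shows divergence; but the root test itself gives no conclusion.)

inconclusive


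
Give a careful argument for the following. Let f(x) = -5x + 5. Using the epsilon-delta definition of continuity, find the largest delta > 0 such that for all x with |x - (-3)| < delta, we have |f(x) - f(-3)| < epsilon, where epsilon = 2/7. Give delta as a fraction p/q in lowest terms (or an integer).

We compute f(-3) = -5*(-3) + 5 = 20.
|f(x) - f(-3)| = |-5x + 5 - (20)| = |-5(x - (-3))| = 5|x - (-3)|.
We need 5|x - (-3)| < 2/7, i.e. |x - (-3)| < 2/7 / 5 = 2/35.
So any delta <= 2/35 works. Conversely, if delta > 2/35, then x = -3 + 2/35 satisfies |x - (-3)| = 2/35 < delta but |f(x) - f(-3)| = 5 * 2/35 = 2/7, which is not < 2/7; so no larger delta works.
Hence the largest such delta is 2/35.

2/35


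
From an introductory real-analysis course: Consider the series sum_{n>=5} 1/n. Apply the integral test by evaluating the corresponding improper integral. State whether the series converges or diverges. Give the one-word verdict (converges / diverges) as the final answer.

Let f(x) = 1/x. Then f is positive, continuous, and decreasing on [5, infinity), so the integral test applies.
Compute the improper integral int_{5}^infinity f(x) dx:
  antiderivative F(x) = log(x).
  As x -> infinity, log(x) -> infinity.
  So int = infinity - log(5) = infinity. By the integral test, the series diverges.

diverges


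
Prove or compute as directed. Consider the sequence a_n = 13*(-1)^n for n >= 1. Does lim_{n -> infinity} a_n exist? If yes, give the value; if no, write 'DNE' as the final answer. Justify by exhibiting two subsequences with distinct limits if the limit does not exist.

Examine the behaviour of a_n along subsequences.
Even-n subsequence a_{2k} = 13 -> 13. Odd-n subsequence a_{2k+1} = -13 -> -13.
Since these two subsequential limits are 13 and -13, distinct, the full sequence cannot converge (a convergent sequence has all subsequences tending to the same limit). So lim a_n does not exist.

DNE


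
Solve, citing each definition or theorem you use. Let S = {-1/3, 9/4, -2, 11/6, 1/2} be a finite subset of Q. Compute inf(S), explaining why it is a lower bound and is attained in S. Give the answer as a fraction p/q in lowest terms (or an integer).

S is finite, so inf(S) = min(S).
Sorted increasing:
-2, -1/3, 1/2, 11/6, 9/4
The extremum is -2.
For every x in S, x >= -2. And -2 is in S, so it is attained.
Therefore inf(S) = -2.

-2


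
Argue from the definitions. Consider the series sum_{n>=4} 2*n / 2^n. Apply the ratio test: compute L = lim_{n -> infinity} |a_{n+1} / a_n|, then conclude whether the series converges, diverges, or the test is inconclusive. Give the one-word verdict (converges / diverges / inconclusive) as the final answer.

Let a_n denote the general term. Form the ratio a_{n+1}/a_n and simplify:
a_{n+1}/a_n = (n + 1)/(2*n)
Take the limit as n -> infinity: L = 1/2.
Since L = 1/2 < 1, the ratio test implies the series converges.

converges


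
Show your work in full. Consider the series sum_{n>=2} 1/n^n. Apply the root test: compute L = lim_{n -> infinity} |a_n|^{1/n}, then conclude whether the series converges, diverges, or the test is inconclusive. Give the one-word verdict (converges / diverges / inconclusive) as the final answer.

Let a_n denote the general term. Form |a_n|^(1/n) and simplify:
|a_n|^(1/n) = 1/n
Take the limit as n -> infinity: L = 0.
Since L = 0 < 1, the root test implies convergence.

converges


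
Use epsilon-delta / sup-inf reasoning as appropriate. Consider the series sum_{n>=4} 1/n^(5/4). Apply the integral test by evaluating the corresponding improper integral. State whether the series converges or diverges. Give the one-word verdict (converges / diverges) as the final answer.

Let f(x) = x^(-5/4). Then f is positive, continuous, and decreasing on [4, infinity), so the integral test applies.
Compute the improper integral int_{4}^infinity f(x) dx:
  antiderivative F(x) = -4/x^(1/4).
  As x -> infinity, F(x) -> 0 (since p = 5/4 > 1).
  So int = F(infinity) - F(4) = 0 - (-2*sqrt(2)) = 2*sqrt(2).
  Finite, so by the integral test, the series converges.

converges


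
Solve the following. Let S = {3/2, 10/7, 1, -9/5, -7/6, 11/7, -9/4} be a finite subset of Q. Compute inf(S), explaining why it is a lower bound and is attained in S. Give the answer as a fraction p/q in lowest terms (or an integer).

S is finite, so inf(S) = min(S).
Sorted increasing:
-9/4, -9/5, -7/6, 1, 10/7, 3/2, 11/7
The extremum is -9/4.
For every x in S, x >= -9/4. And -9/4 is in S, so it is attained.
Therefore inf(S) = -9/4.

-9/4
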